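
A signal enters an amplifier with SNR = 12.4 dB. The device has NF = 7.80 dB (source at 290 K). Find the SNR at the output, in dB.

4.60 dB

By definition F = SNR_in/SNR_out, so in dB: SNR_out = SNR_in − NF
SNR_out = 12.4 − 7.80 = 4.60 dB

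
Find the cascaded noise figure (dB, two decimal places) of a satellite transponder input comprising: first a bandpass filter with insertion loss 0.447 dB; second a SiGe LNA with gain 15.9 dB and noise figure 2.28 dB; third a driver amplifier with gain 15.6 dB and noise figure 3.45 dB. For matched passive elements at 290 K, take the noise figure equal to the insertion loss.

2.81 dB

Convert to linear (a loss of L dB is a gain of −L dB): F_i = 10^(NF_i/10), G_i = 10^(G_i,dB/10)
  Stage 1: F_1 = 10^(0.447/10) = 1.108, G_1 = 10^(−0.447/10) = 0.9022
  Stage 2: F_2 = 10^(2.28/10) = 1.690, G_2 = 10^(15.9/10) = 38.90
  Stage 3: F_3 = 10^(3.45/10) = 2.213, G_3 = 10^(15.6/10) = 36.31
Friis cascade:
  F = 1.108 + (1.690 − 1)/0.9022 + (2.213 − 1)/35.10 = 1.908
NF = 10 log₁₀(1.908) = 2.81 dB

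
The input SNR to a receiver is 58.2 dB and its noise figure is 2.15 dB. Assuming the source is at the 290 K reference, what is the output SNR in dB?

By definition F = SNR_in/SNR_out, so in dB: SNR_out = SNR_in − NF
SNR_out = 58.2 − 2.15 = 56.05 dB

56.05 dB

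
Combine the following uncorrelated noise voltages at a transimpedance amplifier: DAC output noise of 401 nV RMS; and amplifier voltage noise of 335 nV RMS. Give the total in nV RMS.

Uncorrelated sources add in power (mean-square): V_tot = √(ΣV_i²)
V_tot = √[(4.01×10⁻⁷)² + (3.35×10⁻⁷)²] = 5.23×10⁻⁷ V = 523 nV

523 nV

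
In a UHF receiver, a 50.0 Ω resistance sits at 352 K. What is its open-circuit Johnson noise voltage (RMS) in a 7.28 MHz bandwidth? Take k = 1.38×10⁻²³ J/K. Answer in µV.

V_n = √(4kTRB)
4kTRB = 4 × 1.38×10⁻²³ × 352 × 5.00×10¹ × 7.28×10⁶ = 7.07×10⁻¹² V²
V_n = √(7.07×10⁻¹²) = 2.66×10⁻⁶ V = 2.66 µV

2.66 µV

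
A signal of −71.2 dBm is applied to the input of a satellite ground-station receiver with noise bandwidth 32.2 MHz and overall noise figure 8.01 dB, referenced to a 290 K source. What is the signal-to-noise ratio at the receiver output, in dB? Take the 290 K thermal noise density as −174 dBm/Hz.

19.7 dB

Noise floor: N = −174 + 10 log₁₀(B) + NF
10 log₁₀(3.22×10⁷) = 75.08 dB
N = −174 + 75.08 + 8.01 = −90.91 dBm
SNR = P_sig − N = −71.2 − (−90.91) = 19.71 dB → 19.7 dB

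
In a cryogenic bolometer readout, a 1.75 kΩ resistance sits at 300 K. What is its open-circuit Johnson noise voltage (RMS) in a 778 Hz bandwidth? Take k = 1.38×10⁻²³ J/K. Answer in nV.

V_n = √(4kTRB)
4kTRB = 4 × 1.38×10⁻²³ × 300 × 1.75×10³ × 7.78×10² = 2.25×10⁻¹⁴ V²
V_n = √(2.25×10⁻¹⁴) = 1.50×10⁻⁷ V = 150 nV

150 nV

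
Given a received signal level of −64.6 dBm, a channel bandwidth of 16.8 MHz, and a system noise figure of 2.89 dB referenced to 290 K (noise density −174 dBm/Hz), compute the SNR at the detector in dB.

34.3 dB

Noise floor: N = −174 + 10 log₁₀(B) + NF
10 log₁₀(1.68×10⁷) = 72.25 dB
N = −174 + 72.25 + 2.89 = −98.86 dBm
SNR = P_sig − N = −64.6 − (−98.86) = 34.26 dB → 34.3 dB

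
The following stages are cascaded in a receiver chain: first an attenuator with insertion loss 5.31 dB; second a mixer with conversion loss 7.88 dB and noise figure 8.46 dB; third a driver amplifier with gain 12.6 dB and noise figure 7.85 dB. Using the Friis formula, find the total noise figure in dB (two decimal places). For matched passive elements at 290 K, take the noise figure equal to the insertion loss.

21.14 dB

Convert to linear (a loss of L dB is a gain of −L dB): F_i = 10^(NF_i/10), G_i = 10^(G_i,dB/10)
  Stage 1: F_1 = 10^(5.31/10) = 3.396, G_1 = 10^(−5.31/10) = 0.2944
  Stage 2: F_2 = 10^(8.46/10) = 7.015, G_2 = 10^(−7.88/10) = 0.1629
  Stage 3: F_3 = 10^(7.85/10) = 6.095, G_3 = 10^(12.6/10) = 18.20
Friis cascade:
  F = 3.396 + (7.015 − 1)/0.2944 + (6.095 − 1)/0.04797 = 130.0
NF = 10 log₁₀(130.0) = 21.14 dB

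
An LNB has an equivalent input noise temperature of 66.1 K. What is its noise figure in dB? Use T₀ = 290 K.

F = 1 + T_e/T₀ = 1 + 66.1/290 = 1.22793
NF = 10 log₁₀(1.22793) = 0.892 dB

0.892 dB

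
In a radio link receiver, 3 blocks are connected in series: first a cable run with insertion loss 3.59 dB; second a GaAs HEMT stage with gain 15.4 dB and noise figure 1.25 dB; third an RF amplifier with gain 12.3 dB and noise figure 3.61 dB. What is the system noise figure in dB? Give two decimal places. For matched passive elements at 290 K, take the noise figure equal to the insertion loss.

Convert to linear (a loss of L dB is a gain of −L dB): F_i = 10^(NF_i/10), G_i = 10^(G_i,dB/10)
  Stage 1: F_1 = 10^(3.59/10) = 2.286, G_1 = 10^(−3.59/10) = 0.4375
  Stage 2: F_2 = 10^(1.25/10) = 1.334, G_2 = 10^(15.4/10) = 34.67
  Stage 3: F_3 = 10^(3.61/10) = 2.296, G_3 = 10^(12.3/10) = 16.98
Friis cascade:
  F = 2.286 + (1.334 − 1)/0.4375 + (2.296 − 1)/15.17 = 3.133
NF = 10 log₁₀(3.133) = 4.96 dB

4.96 dB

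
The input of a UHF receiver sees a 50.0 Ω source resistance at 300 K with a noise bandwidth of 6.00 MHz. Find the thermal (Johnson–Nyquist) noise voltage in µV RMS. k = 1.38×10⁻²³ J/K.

V_n = √(4kTRB)
4kTRB = 4 × 1.38×10⁻²³ × 300 × 5.00×10¹ × 6.00×10⁶ = 4.97×10⁻¹² V²
V_n = √(4.97×10⁻¹²) = 2.23×10⁻⁶ V = 2.23 µV

2.23 µV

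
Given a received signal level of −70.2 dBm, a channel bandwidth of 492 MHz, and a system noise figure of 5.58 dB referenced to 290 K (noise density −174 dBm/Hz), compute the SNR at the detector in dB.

11.3 dB

Noise floor: N = −174 + 10 log₁₀(B) + NF
10 log₁₀(4.92×10⁸) = 86.92 dB
N = −174 + 86.92 + 5.58 = −81.50 dBm
SNR = P_sig − N = −70.2 − (−81.50) = 11.30 dB → 11.3 dB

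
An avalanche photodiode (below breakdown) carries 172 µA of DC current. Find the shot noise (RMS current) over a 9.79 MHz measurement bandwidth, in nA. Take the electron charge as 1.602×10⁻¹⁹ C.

23.2 nA

I_n = √(2qI·B)
2qI·B = 2 × 1.602×10⁻¹⁹ × 1.72×10⁻⁴ × 9.79×10⁶ = 5.40×10⁻¹⁶ A²
I_n = √(5.40×10⁻¹⁶) = 2.32×10⁻⁸ A = 23.2 nA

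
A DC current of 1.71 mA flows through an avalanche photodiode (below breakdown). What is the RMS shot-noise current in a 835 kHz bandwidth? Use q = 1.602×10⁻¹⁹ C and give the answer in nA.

I_n = √(2qI·B)
2qI·B = 2 × 1.602×10⁻¹⁹ × 1.71×10⁻³ × 8.35×10⁵ = 4.57×10⁻¹⁶ A²
I_n = √(4.57×10⁻¹⁶) = 2.14×10⁻⁸ A = 21.4 nA

21.4 nA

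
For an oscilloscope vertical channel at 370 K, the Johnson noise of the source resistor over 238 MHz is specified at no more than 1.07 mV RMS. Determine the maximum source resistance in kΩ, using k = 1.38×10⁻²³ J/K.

Johnson–Nyquist: V_n = √(4kTRB) ⇒ R = V_n² / (4kTB)
4kTB = 4 × 1.38×10⁻²³ × 370 × 2.38×10⁸ = 4.86×10⁻¹²
R = (1.07×10⁻³)² / 4.86×10⁻¹² = 2.36×10⁵ Ω = 236 kΩ

236 kΩ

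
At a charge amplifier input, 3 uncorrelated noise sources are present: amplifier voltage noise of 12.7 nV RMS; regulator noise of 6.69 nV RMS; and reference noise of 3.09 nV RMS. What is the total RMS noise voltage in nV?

Uncorrelated sources add in power (mean-square): V_tot = √(ΣV_i²)
V_tot = √[(1.27×10⁻⁸)² + (6.69×10⁻⁹)² + (3.09×10⁻⁹)²] = 1.47×10⁻⁸ V = 14.7 nV

14.7 nV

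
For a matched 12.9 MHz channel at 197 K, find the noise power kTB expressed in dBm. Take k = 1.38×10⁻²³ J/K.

P_n = kTB = 1.38×10⁻²³ × 197 × 1.29×10⁷ = 3.51×10⁻¹⁴ W
In dBm: 10 log₁₀(3.51×10⁻¹⁴ / 10⁻³) = −104.6 dBm

−104.6 dBm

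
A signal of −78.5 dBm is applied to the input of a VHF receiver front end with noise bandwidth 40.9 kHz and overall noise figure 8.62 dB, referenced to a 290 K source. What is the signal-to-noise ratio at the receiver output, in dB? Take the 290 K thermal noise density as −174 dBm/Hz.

40.8 dB

Noise floor: N = −174 + 10 log₁₀(B) + NF
10 log₁₀(4.09×10⁴) = 46.12 dB
N = −174 + 46.12 + 8.62 = −119.26 dBm
SNR = P_sig − N = −78.5 − (−119.26) = 40.76 dB → 40.8 dB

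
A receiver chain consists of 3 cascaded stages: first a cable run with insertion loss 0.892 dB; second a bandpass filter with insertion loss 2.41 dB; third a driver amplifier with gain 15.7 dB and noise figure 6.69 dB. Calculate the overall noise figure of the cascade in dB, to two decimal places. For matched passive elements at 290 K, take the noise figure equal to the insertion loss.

9.99 dB

Convert to linear (a loss of L dB is a gain of −L dB): F_i = 10^(NF_i/10), G_i = 10^(G_i,dB/10)
  Stage 1: F_1 = 10^(0.892/10) = 1.228, G_1 = 10^(−0.892/10) = 0.8143
  Stage 2: F_2 = 10^(2.41/10) = 1.742, G_2 = 10^(−2.41/10) = 0.5741
  Stage 3: F_3 = 10^(6.69/10) = 4.667, G_3 = 10^(15.7/10) = 37.15
Friis cascade:
  F = 1.228 + (1.742 − 1)/0.8143 + (4.667 − 1)/0.4675 = 9.982
NF = 10 log₁₀(9.982) = 9.99 dB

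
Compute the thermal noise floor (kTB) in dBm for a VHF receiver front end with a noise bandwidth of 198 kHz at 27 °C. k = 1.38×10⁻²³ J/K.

T = 27 °C + 273.15 = 300.15 K
P_n = kTB = 1.38×10⁻²³ × 300.15 × 1.98×10⁵ = 8.20×10⁻¹⁶ W
In dBm: 10 log₁₀(8.20×10⁻¹⁶ / 10⁻³) = −120.9 dBm

−120.9 dBm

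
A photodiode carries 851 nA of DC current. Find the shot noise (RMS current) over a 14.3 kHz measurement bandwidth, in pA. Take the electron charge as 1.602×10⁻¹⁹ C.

I_n = √(2qI·B)
2qI·B = 2 × 1.602×10⁻¹⁹ × 8.51×10⁻⁷ × 1.43×10⁴ = 3.90×10⁻²¹ A²
I_n = √(3.90×10⁻²¹) = 6.24×10⁻¹¹ A = 62.4 pA

62.4 pA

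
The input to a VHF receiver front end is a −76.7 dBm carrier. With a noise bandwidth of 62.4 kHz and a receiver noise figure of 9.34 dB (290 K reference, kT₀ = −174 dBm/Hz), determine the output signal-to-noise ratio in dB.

Noise floor: N = −174 + 10 log₁₀(B) + NF
10 log₁₀(6.24×10⁴) = 47.95 dB
N = −174 + 47.95 + 9.34 = −116.71 dBm
SNR = P_sig − N = −76.7 − (−116.71) = 40.01 dB → 40.0 dB

40.0 dB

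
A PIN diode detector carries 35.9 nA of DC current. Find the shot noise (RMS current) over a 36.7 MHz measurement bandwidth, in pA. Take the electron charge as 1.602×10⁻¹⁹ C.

650 pA

I_n = √(2qI·B)
2qI·B = 2 × 1.602×10⁻¹⁹ × 3.59×10⁻⁸ × 3.67×10⁷ = 4.22×10⁻¹⁹ A²
I_n = √(4.22×10⁻¹⁹) = 6.50×10⁻¹⁰ A = 650 pA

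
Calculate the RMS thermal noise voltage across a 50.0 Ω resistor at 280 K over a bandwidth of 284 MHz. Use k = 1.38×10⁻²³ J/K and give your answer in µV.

14.8 µV

V_n = √(4kTRB)
4kTRB = 4 × 1.38×10⁻²³ × 280 × 5.00×10¹ × 2.84×10⁸ = 2.19×10⁻¹⁰ V²
V_n = √(2.19×10⁻¹⁰) = 1.48×10⁻⁵ V = 14.8 µV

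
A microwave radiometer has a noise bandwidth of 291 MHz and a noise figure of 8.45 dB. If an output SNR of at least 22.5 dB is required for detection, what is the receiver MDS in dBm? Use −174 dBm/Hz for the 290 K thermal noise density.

Sensitivity = −174 + 10 log₁₀(B) + NF + SNR_min
= −174 + 84.64 + 8.45 + 22.5
= −58.41 dBm → −58.4 dBm

−58.4 dBm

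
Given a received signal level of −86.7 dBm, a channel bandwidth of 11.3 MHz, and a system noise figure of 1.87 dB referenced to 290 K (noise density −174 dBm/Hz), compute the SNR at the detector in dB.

Noise floor: N = −174 + 10 log₁₀(B) + NF
10 log₁₀(1.13×10⁷) = 70.53 dB
N = −174 + 70.53 + 1.87 = −101.60 dBm
SNR = P_sig − N = −86.7 − (−101.60) = 14.90 dB → 14.9 dB

14.9 dB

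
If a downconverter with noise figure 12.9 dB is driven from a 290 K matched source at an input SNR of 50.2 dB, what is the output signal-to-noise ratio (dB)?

By definition F = SNR_in/SNR_out, so in dB: SNR_out = SNR_in − NF
SNR_out = 50.2 − 12.9 = 37.3 dB

37.3 dB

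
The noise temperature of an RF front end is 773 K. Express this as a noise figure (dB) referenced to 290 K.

F = 1 + T_e/T₀ = 1 + 773/290 = 3.66552
NF = 10 log₁₀(3.66552) = 5.64 dB

5.64 dB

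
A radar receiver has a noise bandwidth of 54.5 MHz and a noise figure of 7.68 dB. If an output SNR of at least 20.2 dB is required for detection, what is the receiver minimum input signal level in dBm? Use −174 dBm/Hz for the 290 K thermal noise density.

−68.8 dBm

Sensitivity = −174 + 10 log₁₀(B) + NF + SNR_min
= −174 + 77.36 + 7.68 + 20.2
= −68.76 dBm → −68.8 dBm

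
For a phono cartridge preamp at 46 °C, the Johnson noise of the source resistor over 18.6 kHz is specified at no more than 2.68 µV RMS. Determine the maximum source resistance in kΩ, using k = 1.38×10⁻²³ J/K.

T = 46 °C + 273.15 = 319.15 K
Johnson–Nyquist: V_n = √(4kTRB) ⇒ R = V_n² / (4kTB)
4kTB = 4 × 1.38×10⁻²³ × 319.15 × 1.86×10⁴ = 3.28×10⁻¹⁶
R = (2.68×10⁻⁶)² / 3.28×10⁻¹⁶ = 2.19×10⁴ Ω = 21.9 kΩ

21.9 kΩ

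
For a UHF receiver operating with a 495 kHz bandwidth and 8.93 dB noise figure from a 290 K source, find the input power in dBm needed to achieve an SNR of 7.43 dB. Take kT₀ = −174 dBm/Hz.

Sensitivity = −174 + 10 log₁₀(B) + NF + SNR_min
= −174 + 56.95 + 8.93 + 7.43
= −100.69 dBm → −100.7 dBm

−100.7 dBm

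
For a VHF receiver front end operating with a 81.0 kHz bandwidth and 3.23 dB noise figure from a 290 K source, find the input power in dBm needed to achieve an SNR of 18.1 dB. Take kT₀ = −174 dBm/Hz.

Sensitivity = −174 + 10 log₁₀(B) + NF + SNR_min
= −174 + 49.08 + 3.23 + 18.1
= −103.59 dBm → −103.6 dBm

−103.6 dBm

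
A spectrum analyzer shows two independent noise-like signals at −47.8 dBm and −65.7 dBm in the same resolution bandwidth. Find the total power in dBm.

Convert to linear, add, convert back:
P₁ = 1.66×10⁻⁸ W, P₂ = 2.69×10⁻¹⁰ W
P_tot = 1.69×10⁻⁸ W → 10 log₁₀(P_tot / 10⁻³) = −47.7 dBm

−47.7 dBm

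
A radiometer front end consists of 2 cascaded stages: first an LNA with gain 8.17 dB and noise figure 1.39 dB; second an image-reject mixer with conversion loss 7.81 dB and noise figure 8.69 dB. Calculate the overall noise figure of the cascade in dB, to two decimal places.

3.71 dB

Convert to linear (a loss of L dB is a gain of −L dB): F_i = 10^(NF_i/10), G_i = 10^(G_i,dB/10)
  Stage 1: F_1 = 10^(1.39/10) = 1.377, G_1 = 10^(8.17/10) = 6.561
  Stage 2: F_2 = 10^(8.69/10) = 7.396, G_2 = 10^(−7.81/10) = 0.1656
Friis cascade:
  F = 1.377 + (7.396 − 1)/6.561 = 2.352
NF = 10 log₁₀(2.352) = 3.71 dB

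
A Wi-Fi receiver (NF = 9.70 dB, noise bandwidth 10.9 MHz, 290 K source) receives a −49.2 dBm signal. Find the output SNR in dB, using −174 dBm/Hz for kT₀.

Noise floor: N = −174 + 10 log₁₀(B) + NF
10 log₁₀(1.09×10⁷) = 70.37 dB
N = −174 + 70.37 + 9.70 = −93.93 dBm
SNR = P_sig − N = −49.2 − (−93.93) = 44.73 dB → 44.7 dB

44.7 dB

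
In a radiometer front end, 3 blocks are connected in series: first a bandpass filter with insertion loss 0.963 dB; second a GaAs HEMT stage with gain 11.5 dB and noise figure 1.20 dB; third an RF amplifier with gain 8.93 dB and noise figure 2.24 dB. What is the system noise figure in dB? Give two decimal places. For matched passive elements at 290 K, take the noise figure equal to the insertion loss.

2.32 dB

Convert to linear (a loss of L dB is a gain of −L dB): F_i = 10^(NF_i/10), G_i = 10^(G_i,dB/10)
  Stage 1: F_1 = 10^(0.963/10) = 1.248, G_1 = 10^(−0.963/10) = 0.8011
  Stage 2: F_2 = 10^(1.20/10) = 1.318, G_2 = 10^(11.5/10) = 14.13
  Stage 3: F_3 = 10^(2.24/10) = 1.675, G_3 = 10^(8.93/10) = 7.816
Friis cascade:
  F = 1.248 + (1.318 − 1)/0.8011 + (1.675 − 1)/11.32 = 1.705
NF = 10 log₁₀(1.705) = 2.32 dB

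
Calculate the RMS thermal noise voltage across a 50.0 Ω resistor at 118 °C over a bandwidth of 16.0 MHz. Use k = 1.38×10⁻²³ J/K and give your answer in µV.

T = 118 °C + 273.15 = 391.15 K
V_n = √(4kTRB)
4kTRB = 4 × 1.38×10⁻²³ × 391.15 × 5.00×10¹ × 1.60×10⁷ = 1.73×10⁻¹¹ V²
V_n = √(1.73×10⁻¹¹) = 4.16×10⁻⁶ V = 4.16 µV

4.16 µV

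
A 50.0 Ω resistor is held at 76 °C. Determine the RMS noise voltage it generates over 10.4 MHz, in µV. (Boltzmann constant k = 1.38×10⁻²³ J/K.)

3.17 µV

T = 76 °C + 273.15 = 349.15 K
V_n = √(4kTRB)
4kTRB = 4 × 1.38×10⁻²³ × 349.15 × 5.00×10¹ × 1.04×10⁷ = 1.00×10⁻¹¹ V²
V_n = √(1.00×10⁻¹¹) = 3.17×10⁻⁶ V = 3.17 µV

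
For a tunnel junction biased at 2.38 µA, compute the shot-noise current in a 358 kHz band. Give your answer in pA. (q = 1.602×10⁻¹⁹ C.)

522 pA

I_n = √(2qI·B)
2qI·B = 2 × 1.602×10⁻¹⁹ × 2.38×10⁻⁶ × 3.58×10⁵ = 2.73×10⁻¹⁹ A²
I_n = √(2.73×10⁻¹⁹) = 5.22×10⁻¹⁰ A = 522 pA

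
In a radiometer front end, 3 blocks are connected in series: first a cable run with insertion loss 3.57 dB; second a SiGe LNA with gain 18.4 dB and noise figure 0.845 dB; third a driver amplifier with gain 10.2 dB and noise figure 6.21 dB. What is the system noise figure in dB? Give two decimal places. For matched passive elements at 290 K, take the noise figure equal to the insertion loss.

4.58 dB

Convert to linear (a loss of L dB is a gain of −L dB): F_i = 10^(NF_i/10), G_i = 10^(G_i,dB/10)
  Stage 1: F_1 = 10^(3.57/10) = 2.275, G_1 = 10^(−3.57/10) = 0.4395
  Stage 2: F_2 = 10^(0.845/10) = 1.215, G_2 = 10^(18.4/10) = 69.18
  Stage 3: F_3 = 10^(6.21/10) = 4.178, G_3 = 10^(10.2/10) = 10.47
Friis cascade:
  F = 2.275 + (1.215 − 1)/0.4395 + (4.178 − 1)/30.41 = 2.868
NF = 10 log₁₀(2.868) = 4.58 dB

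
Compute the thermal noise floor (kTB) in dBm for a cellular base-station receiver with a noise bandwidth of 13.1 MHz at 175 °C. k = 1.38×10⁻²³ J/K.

T = 175 °C + 273.15 = 448.15 K
P_n = kTB = 1.38×10⁻²³ × 448.15 × 1.31×10⁷ = 8.10×10⁻¹⁴ W
In dBm: 10 log₁₀(8.10×10⁻¹⁴ / 10⁻³) = −100.9 dBm

−100.9 dBm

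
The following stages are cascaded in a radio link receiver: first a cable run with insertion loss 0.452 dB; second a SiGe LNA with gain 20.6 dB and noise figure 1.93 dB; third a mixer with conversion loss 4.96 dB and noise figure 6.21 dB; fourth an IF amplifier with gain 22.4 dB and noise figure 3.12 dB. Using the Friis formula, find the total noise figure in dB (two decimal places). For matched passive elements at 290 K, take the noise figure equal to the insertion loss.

2.54 dB

Convert to linear (a loss of L dB is a gain of −L dB): F_i = 10^(NF_i/10), G_i = 10^(G_i,dB/10)
  Stage 1: F_1 = 10^(0.452/10) = 1.110, G_1 = 10^(−0.452/10) = 0.9012
  Stage 2: F_2 = 10^(1.93/10) = 1.560, G_2 = 10^(20.6/10) = 114.8
  Stage 3: F_3 = 10^(6.21/10) = 4.178, G_3 = 10^(−4.96/10) = 0.3192
  Stage 4: F_4 = 10^(3.12/10) = 2.051, G_4 = 10^(22.4/10) = 173.8
Friis cascade:
  F = 1.110 + (1.560 − 1)/0.9012 + (4.178 − 1)/103.5 + (2.051 − 1)/33.02 = 1.793
NF = 10 log₁₀(1.793) = 2.54 dB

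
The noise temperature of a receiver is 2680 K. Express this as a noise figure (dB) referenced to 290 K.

F = 1 + T_e/T₀ = 1 + 2680/290 = 10.2414
NF = 10 log₁₀(10.2414) = 10.10 dB

10.10 dB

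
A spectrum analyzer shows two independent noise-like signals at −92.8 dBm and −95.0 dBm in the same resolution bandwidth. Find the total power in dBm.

Convert to linear, add, convert back:
P₁ = 5.25×10⁻¹³ W, P₂ = 3.16×10⁻¹³ W
P_tot = 8.41×10⁻¹³ W → 10 log₁₀(P_tot / 10⁻³) = −90.8 dBm

−90.8 dBm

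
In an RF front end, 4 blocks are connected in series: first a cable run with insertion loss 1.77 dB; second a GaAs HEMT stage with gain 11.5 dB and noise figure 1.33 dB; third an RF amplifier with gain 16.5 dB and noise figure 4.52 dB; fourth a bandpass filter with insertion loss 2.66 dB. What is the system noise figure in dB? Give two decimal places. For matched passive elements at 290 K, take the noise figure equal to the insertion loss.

Convert to linear (a loss of L dB is a gain of −L dB): F_i = 10^(NF_i/10), G_i = 10^(G_i,dB/10)
  Stage 1: F_1 = 10^(1.77/10) = 1.503, G_1 = 10^(−1.77/10) = 0.6653
  Stage 2: F_2 = 10^(1.33/10) = 1.358, G_2 = 10^(11.5/10) = 14.13
  Stage 3: F_3 = 10^(4.52/10) = 2.831, G_3 = 10^(16.5/10) = 44.67
  Stage 4: F_4 = 10^(2.66/10) = 1.845, G_4 = 10^(−2.66/10) = 0.5420
Friis cascade:
  F = 1.503 + (1.358 − 1)/0.6653 + (2.831 − 1)/9.397 + (1.845 − 1)/419.8 = 2.239
NF = 10 log₁₀(2.239) = 3.50 dB

3.50 dB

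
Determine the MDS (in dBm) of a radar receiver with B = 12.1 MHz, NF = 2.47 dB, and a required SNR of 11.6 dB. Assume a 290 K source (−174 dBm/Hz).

−89.1 dBm

Sensitivity = −174 + 10 log₁₀(B) + NF + SNR_min
= −174 + 70.83 + 2.47 + 11.6
= −89.10 dBm → −89.1 dBm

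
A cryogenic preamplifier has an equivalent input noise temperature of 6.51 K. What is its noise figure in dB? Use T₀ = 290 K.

0.096 dB

F = 1 + T_e/T₀ = 1 + 6.51/290 = 1.02245
NF = 10 log₁₀(1.02245) = 0.096 dB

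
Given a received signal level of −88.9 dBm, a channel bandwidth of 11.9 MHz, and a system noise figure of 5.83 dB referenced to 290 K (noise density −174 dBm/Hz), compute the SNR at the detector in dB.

Noise floor: N = −174 + 10 log₁₀(B) + NF
10 log₁₀(1.19×10⁷) = 70.76 dB
N = −174 + 70.76 + 5.83 = −97.41 dBm
SNR = P_sig − N = −88.9 − (−97.41) = 8.51 dB → 8.5 dB

8.5 dB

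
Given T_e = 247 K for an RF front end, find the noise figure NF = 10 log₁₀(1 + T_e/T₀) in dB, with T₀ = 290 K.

F = 1 + T_e/T₀ = 1 + 247/290 = 1.85172
NF = 10 log₁₀(1.85172) = 2.68 dB

2.68 dB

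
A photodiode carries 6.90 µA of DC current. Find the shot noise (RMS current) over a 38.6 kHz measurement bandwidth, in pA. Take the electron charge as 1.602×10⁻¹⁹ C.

292 pA

I_n = √(2qI·B)
2qI·B = 2 × 1.602×10⁻¹⁹ × 6.90×10⁻⁶ × 3.86×10⁴ = 8.53×10⁻²⁰ A²
I_n = √(8.53×10⁻²⁰) = 2.92×10⁻¹⁰ A = 292 pA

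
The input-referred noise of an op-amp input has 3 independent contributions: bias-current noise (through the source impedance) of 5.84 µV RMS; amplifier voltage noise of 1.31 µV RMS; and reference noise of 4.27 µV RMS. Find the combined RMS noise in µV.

7.35 µV

Uncorrelated sources add in power (mean-square): V_tot = √(ΣV_i²)
V_tot = √[(5.84×10⁻⁶)² + (1.31×10⁻⁶)² + (4.27×10⁻⁶)²] = 7.35×10⁻⁶ V = 7.35 µV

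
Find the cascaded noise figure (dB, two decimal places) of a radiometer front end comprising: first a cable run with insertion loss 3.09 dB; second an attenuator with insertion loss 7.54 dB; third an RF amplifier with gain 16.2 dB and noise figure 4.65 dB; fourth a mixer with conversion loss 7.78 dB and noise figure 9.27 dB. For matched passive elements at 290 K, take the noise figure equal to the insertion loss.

15.54 dB

Convert to linear (a loss of L dB is a gain of −L dB): F_i = 10^(NF_i/10), G_i = 10^(G_i,dB/10)
  Stage 1: F_1 = 10^(3.09/10) = 2.037, G_1 = 10^(−3.09/10) = 0.4909
  Stage 2: F_2 = 10^(7.54/10) = 5.675, G_2 = 10^(−7.54/10) = 0.1762
  Stage 3: F_3 = 10^(4.65/10) = 2.917, G_3 = 10^(16.2/10) = 41.69
  Stage 4: F_4 = 10^(9.27/10) = 8.453, G_4 = 10^(−7.78/10) = 0.1667
Friis cascade:
  F = 2.037 + (5.675 − 1)/0.4909 + (2.917 − 1)/0.08650 + (8.453 − 1)/3.606 = 35.80
NF = 10 log₁₀(35.80) = 15.54 dB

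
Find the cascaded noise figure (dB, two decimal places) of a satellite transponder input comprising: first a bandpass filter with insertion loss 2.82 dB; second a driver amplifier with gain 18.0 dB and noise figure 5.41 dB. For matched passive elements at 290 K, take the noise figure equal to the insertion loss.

Convert to linear (a loss of L dB is a gain of −L dB): F_i = 10^(NF_i/10), G_i = 10^(G_i,dB/10)
  Stage 1: F_1 = 10^(2.82/10) = 1.914, G_1 = 10^(−2.82/10) = 0.5224
  Stage 2: F_2 = 10^(5.41/10) = 3.475, G_2 = 10^(18.0/10) = 63.10
Friis cascade:
  F = 1.914 + (3.475 − 1)/0.5224 = 6.653
NF = 10 log₁₀(6.653) = 8.23 dB

8.23 dB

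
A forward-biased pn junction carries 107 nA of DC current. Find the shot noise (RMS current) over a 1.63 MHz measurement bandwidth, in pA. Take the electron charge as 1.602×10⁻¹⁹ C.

236 pA

I_n = √(2qI·B)
2qI·B = 2 × 1.602×10⁻¹⁹ × 1.07×10⁻⁷ × 1.63×10⁶ = 5.59×10⁻²⁰ A²
I_n = √(5.59×10⁻²⁰) = 2.36×10⁻¹⁰ A = 236 pA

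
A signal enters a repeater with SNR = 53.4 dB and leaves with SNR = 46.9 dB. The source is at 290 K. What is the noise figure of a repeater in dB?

NF (dB) = SNR_in(dB) − SNR_out(dB) when the source is at T₀
NF = 53.4 − 46.9 = 6.5 dB

6.5 dB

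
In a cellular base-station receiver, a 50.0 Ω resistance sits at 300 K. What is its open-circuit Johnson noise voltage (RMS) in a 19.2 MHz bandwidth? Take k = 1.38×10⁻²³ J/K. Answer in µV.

V_n = √(4kTRB)
4kTRB = 4 × 1.38×10⁻²³ × 300 × 5.00×10¹ × 1.92×10⁷ = 1.59×10⁻¹¹ V²
V_n = √(1.59×10⁻¹¹) = 3.99×10⁻⁶ V = 3.99 µV

3.99 µV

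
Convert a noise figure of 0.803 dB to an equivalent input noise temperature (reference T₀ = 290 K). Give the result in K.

F = 10^(0.803/10) = 1.2031
T_e = (F − 1)·T₀ = (1.2031 − 1) × 290 = 58.9 K

58.9 K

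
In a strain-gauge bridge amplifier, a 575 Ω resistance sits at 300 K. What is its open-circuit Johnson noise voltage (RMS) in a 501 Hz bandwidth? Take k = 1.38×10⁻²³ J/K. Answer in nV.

V_n = √(4kTRB)
4kTRB = 4 × 1.38×10⁻²³ × 300 × 5.75×10² × 5.01×10² = 4.77×10⁻¹⁵ V²
V_n = √(4.77×10⁻¹⁵) = 6.91×10⁻⁸ V = 69.1 nV

69.1 nV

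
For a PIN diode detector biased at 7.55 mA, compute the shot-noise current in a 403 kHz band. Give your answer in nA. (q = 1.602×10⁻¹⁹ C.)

31.2 nA

I_n = √(2qI·B)
2qI·B = 2 × 1.602×10⁻¹⁹ × 7.55×10⁻³ × 4.03×10⁵ = 9.75×10⁻¹⁶ A²
I_n = √(9.75×10⁻¹⁶) = 3.12×10⁻⁸ A = 31.2 nA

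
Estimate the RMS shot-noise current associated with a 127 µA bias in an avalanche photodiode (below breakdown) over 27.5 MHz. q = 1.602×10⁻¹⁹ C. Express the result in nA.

33.5 nA

I_n = √(2qI·B)
2qI·B = 2 × 1.602×10⁻¹⁹ × 1.27×10⁻⁴ × 2.75×10⁷ = 1.12×10⁻¹⁵ A²
I_n = √(1.12×10⁻¹⁵) = 3.35×10⁻⁸ A = 33.5 nA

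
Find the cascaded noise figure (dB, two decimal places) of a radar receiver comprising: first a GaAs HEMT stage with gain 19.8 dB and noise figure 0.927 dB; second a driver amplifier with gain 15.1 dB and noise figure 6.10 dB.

1.04 dB

Convert to linear (a loss of L dB is a gain of −L dB): F_i = 10^(NF_i/10), G_i = 10^(G_i,dB/10)
  Stage 1: F_1 = 10^(0.927/10) = 1.238, G_1 = 10^(19.8/10) = 95.50
  Stage 2: F_2 = 10^(6.10/10) = 4.074, G_2 = 10^(15.1/10) = 32.36
Friis cascade:
  F = 1.238 + (4.074 − 1)/95.50 = 1.270
NF = 10 log₁₀(1.270) = 1.04 dB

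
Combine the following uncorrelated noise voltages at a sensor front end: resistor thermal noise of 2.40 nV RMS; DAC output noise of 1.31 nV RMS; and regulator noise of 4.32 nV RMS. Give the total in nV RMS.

5.11 nV

Uncorrelated sources add in power (mean-square): V_tot = √(ΣV_i²)
V_tot = √[(2.40×10⁻⁹)² + (1.31×10⁻⁹)² + (4.32×10⁻⁹)²] = 5.11×10⁻⁹ V = 5.11 nV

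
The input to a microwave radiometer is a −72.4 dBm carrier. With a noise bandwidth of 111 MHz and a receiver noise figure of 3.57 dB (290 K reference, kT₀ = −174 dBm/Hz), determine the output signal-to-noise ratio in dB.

Noise floor: N = −174 + 10 log₁₀(B) + NF
10 log₁₀(1.11×10⁸) = 80.45 dB
N = −174 + 80.45 + 3.57 = −89.98 dBm
SNR = P_sig − N = −72.4 − (−89.98) = 17.58 dB → 17.6 dB

17.6 dB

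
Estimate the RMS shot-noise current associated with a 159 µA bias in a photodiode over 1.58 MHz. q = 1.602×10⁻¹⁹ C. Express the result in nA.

I_n = √(2qI·B)
2qI·B = 2 × 1.602×10⁻¹⁹ × 1.59×10⁻⁴ × 1.58×10⁶ = 8.05×10⁻¹⁷ A²
I_n = √(8.05×10⁻¹⁷) = 8.97×10⁻⁹ A = 8.97 nA

8.97 nA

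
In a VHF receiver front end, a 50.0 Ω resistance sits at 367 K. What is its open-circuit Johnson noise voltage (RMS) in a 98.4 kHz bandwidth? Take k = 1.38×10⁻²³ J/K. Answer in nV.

V_n = √(4kTRB)
4kTRB = 4 × 1.38×10⁻²³ × 367 × 5.00×10¹ × 9.84×10⁴ = 9.97×10⁻¹⁴ V²
V_n = √(9.97×10⁻¹⁴) = 3.16×10⁻⁷ V = 316 nV

316 nV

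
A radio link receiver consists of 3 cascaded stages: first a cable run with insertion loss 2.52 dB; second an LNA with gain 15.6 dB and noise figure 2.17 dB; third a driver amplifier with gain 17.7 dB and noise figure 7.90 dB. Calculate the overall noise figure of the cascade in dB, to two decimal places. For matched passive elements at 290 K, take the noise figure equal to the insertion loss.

5.05 dB

Convert to linear (a loss of L dB is a gain of −L dB): F_i = 10^(NF_i/10), G_i = 10^(G_i,dB/10)
  Stage 1: F_1 = 10^(2.52/10) = 1.786, G_1 = 10^(−2.52/10) = 0.5598
  Stage 2: F_2 = 10^(2.17/10) = 1.648, G_2 = 10^(15.6/10) = 36.31
  Stage 3: F_3 = 10^(7.90/10) = 6.166, G_3 = 10^(17.7/10) = 58.88
Friis cascade:
  F = 1.786 + (1.648 − 1)/0.5598 + (6.166 − 1)/20.32 = 3.199
NF = 10 log₁₀(3.199) = 5.05 dB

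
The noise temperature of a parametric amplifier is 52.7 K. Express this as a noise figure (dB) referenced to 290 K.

F = 1 + T_e/T₀ = 1 + 52.7/290 = 1.18172
NF = 10 log₁₀(1.18172) = 0.725 dB

0.725 dB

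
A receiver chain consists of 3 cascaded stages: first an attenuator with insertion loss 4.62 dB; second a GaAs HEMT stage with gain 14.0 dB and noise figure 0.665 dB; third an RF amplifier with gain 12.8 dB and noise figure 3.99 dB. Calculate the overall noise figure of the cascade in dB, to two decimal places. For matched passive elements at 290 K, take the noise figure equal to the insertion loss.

5.50 dB

Convert to linear (a loss of L dB is a gain of −L dB): F_i = 10^(NF_i/10), G_i = 10^(G_i,dB/10)
  Stage 1: F_1 = 10^(4.62/10) = 2.897, G_1 = 10^(−4.62/10) = 0.3451
  Stage 2: F_2 = 10^(0.665/10) = 1.165, G_2 = 10^(14.0/10) = 25.12
  Stage 3: F_3 = 10^(3.99/10) = 2.506, G_3 = 10^(12.8/10) = 19.05
Friis cascade:
  F = 2.897 + (1.165 − 1)/0.3451 + (2.506 − 1)/8.670 = 3.550
NF = 10 log₁₀(3.550) = 5.50 dB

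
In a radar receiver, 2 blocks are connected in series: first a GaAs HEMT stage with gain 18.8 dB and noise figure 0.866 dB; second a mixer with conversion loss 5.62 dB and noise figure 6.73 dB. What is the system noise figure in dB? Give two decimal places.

1.04 dB

Convert to linear (a loss of L dB is a gain of −L dB): F_i = 10^(NF_i/10), G_i = 10^(G_i,dB/10)
  Stage 1: F_1 = 10^(0.866/10) = 1.221, G_1 = 10^(18.8/10) = 75.86
  Stage 2: F_2 = 10^(6.73/10) = 4.710, G_2 = 10^(−5.62/10) = 0.2742
Friis cascade:
  F = 1.221 + (4.710 − 1)/75.86 = 1.270
NF = 10 log₁₀(1.270) = 1.04 dB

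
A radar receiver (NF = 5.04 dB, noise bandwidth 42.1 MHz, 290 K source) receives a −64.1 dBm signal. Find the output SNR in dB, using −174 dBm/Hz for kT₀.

28.6 dB

Noise floor: N = −174 + 10 log₁₀(B) + NF
10 log₁₀(4.21×10⁷) = 76.24 dB
N = −174 + 76.24 + 5.04 = −92.72 dBm
SNR = P_sig − N = −64.1 − (−92.72) = 28.62 dB → 28.6 dB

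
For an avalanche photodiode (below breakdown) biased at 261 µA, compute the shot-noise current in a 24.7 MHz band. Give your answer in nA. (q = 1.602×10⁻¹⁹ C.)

I_n = √(2qI·B)
2qI·B = 2 × 1.602×10⁻¹⁹ × 2.61×10⁻⁴ × 2.47×10⁷ = 2.07×10⁻¹⁵ A²
I_n = √(2.07×10⁻¹⁵) = 4.54×10⁻⁸ A = 45.4 nA

45.4 nA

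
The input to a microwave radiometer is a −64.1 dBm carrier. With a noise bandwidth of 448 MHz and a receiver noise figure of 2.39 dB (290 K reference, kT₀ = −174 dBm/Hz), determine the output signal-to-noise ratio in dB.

Noise floor: N = −174 + 10 log₁₀(B) + NF
10 log₁₀(4.48×10⁸) = 86.51 dB
N = −174 + 86.51 + 2.39 = −85.10 dBm
SNR = P_sig − N = −64.1 − (−85.10) = 21.00 dB → 21.0 dB

21.0 dB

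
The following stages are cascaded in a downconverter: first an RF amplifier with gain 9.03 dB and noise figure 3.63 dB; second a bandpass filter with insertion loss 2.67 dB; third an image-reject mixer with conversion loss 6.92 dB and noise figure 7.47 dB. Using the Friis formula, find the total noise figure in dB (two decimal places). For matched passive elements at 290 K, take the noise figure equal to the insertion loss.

5.41 dB

Convert to linear (a loss of L dB is a gain of −L dB): F_i = 10^(NF_i/10), G_i = 10^(G_i,dB/10)
  Stage 1: F_1 = 10^(3.63/10) = 2.307, G_1 = 10^(9.03/10) = 7.998
  Stage 2: F_2 = 10^(2.67/10) = 1.849, G_2 = 10^(−2.67/10) = 0.5408
  Stage 3: F_3 = 10^(7.47/10) = 5.585, G_3 = 10^(−6.92/10) = 0.2032
Friis cascade:
  F = 2.307 + (1.849 − 1)/7.998 + (5.585 − 1)/4.325 = 3.473
NF = 10 log₁₀(3.473) = 5.41 dB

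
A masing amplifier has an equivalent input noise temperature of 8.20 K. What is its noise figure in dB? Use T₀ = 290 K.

F = 1 + T_e/T₀ = 1 + 8.20/290 = 1.02828
NF = 10 log₁₀(1.02828) = 0.121 dB

0.121 dB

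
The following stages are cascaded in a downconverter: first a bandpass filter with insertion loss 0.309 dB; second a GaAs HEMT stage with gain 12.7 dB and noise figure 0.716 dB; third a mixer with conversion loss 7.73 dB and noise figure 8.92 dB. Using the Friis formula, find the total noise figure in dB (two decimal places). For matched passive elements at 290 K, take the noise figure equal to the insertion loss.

Convert to linear (a loss of L dB is a gain of −L dB): F_i = 10^(NF_i/10), G_i = 10^(G_i,dB/10)
  Stage 1: F_1 = 10^(0.309/10) = 1.074, G_1 = 10^(−0.309/10) = 0.9313
  Stage 2: F_2 = 10^(0.716/10) = 1.179, G_2 = 10^(12.7/10) = 18.62
  Stage 3: F_3 = 10^(8.92/10) = 7.798, G_3 = 10^(−7.73/10) = 0.1687
Friis cascade:
  F = 1.074 + (1.179 − 1)/0.9313 + (7.798 − 1)/17.34 = 1.658
NF = 10 log₁₀(1.658) = 2.20 dB

2.20 dB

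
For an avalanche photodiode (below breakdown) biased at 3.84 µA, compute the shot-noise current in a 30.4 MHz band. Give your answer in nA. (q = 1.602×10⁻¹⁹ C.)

I_n = √(2qI·B)
2qI·B = 2 × 1.602×10⁻¹⁹ × 3.84×10⁻⁶ × 3.04×10⁷ = 3.74×10⁻¹⁷ A²
I_n = √(3.74×10⁻¹⁷) = 6.12×10⁻⁹ A = 6.12 nA

6.12 nA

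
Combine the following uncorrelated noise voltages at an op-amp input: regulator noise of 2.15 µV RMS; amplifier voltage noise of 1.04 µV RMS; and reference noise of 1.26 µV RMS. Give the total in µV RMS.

2.70 µV

Uncorrelated sources add in power (mean-square): V_tot = √(ΣV_i²)
V_tot = √[(2.15×10⁻⁶)² + (1.04×10⁻⁶)² + (1.26×10⁻⁶)²] = 2.70×10⁻⁶ V = 2.70 µV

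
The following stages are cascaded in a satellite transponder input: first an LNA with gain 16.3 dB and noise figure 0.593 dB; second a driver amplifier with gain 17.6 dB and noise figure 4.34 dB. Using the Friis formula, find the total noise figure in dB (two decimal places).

0.74 dB

Convert to linear (a loss of L dB is a gain of −L dB): F_i = 10^(NF_i/10), G_i = 10^(G_i,dB/10)
  Stage 1: F_1 = 10^(0.593/10) = 1.146, G_1 = 10^(16.3/10) = 42.66
  Stage 2: F_2 = 10^(4.34/10) = 2.716, G_2 = 10^(17.6/10) = 57.54
Friis cascade:
  F = 1.146 + (2.716 − 1)/42.66 = 1.187
NF = 10 log₁₀(1.187) = 0.74 dB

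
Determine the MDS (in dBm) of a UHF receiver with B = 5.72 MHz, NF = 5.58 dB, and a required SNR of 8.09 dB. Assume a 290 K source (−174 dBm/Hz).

−92.8 dBm

Sensitivity = −174 + 10 log₁₀(B) + NF + SNR_min
= −174 + 67.57 + 5.58 + 8.09
= −92.76 dBm → −92.8 dBm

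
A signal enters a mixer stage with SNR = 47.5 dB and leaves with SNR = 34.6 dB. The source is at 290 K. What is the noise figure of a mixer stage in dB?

NF (dB) = SNR_in(dB) − SNR_out(dB) when the source is at T₀
NF = 47.5 − 34.6 = 12.9 dB

12.9 dB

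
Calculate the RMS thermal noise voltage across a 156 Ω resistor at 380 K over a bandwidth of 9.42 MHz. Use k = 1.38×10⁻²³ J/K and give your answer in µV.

5.55 µV

V_n = √(4kTRB)
4kTRB = 4 × 1.38×10⁻²³ × 380 × 1.56×10² × 9.42×10⁶ = 3.08×10⁻¹¹ V²
V_n = √(3.08×10⁻¹¹) = 5.55×10⁻⁶ V = 5.55 µV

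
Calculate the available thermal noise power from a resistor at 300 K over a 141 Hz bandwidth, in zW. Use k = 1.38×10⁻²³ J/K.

584 zW

P_n = kTB = 1.38×10⁻²³ × 300 × 1.41×10² = 5.84×10⁻¹⁹ W = 584 zW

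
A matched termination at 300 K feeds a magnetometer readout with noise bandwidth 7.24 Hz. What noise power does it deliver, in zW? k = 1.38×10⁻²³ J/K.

P_n = kTB = 1.38×10⁻²³ × 300 × 7.24×10⁰ = 3.00×10⁻²⁰ W = 30.0 zW

30.0 zW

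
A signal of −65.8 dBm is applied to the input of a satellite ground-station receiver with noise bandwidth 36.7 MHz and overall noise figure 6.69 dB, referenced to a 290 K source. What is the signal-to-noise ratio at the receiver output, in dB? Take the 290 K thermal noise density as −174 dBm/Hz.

25.9 dB

Noise floor: N = −174 + 10 log₁₀(B) + NF
10 log₁₀(3.67×10⁷) = 75.65 dB
N = −174 + 75.65 + 6.69 = −91.66 dBm
SNR = P_sig − N = −65.8 − (−91.66) = 25.86 dB → 25.9 dB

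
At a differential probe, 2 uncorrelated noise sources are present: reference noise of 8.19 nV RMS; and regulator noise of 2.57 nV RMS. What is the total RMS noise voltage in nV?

Uncorrelated sources add in power (mean-square): V_tot = √(ΣV_i²)
V_tot = √[(8.19×10⁻⁹)² + (2.57×10⁻⁹)²] = 8.58×10⁻⁹ V = 8.58 nV

8.58 nV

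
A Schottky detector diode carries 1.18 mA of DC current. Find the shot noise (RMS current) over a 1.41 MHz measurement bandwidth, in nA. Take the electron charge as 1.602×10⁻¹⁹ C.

I_n = √(2qI·B)
2qI·B = 2 × 1.602×10⁻¹⁹ × 1.18×10⁻³ × 1.41×10⁶ = 5.33×10⁻¹⁶ A²
I_n = √(5.33×10⁻¹⁶) = 2.31×10⁻⁸ A = 23.1 nA

23.1 nA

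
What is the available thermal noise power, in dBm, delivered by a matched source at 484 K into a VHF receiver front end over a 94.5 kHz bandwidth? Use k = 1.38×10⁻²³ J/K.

−122.0 dBm

P_n = kTB = 1.38×10⁻²³ × 484 × 9.45×10⁴ = 6.31×10⁻¹⁶ W
In dBm: 10 log₁₀(6.31×10⁻¹⁶ / 10⁻³) = −122.0 dBm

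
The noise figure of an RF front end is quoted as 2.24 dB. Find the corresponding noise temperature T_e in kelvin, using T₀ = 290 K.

F = 10^(2.24/10) = 1.67494
T_e = (F − 1)·T₀ = (1.67494 − 1) × 290 = 196 K

196 K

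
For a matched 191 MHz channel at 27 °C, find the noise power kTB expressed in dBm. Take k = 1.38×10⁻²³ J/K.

−91.0 dBm

T = 27 °C + 273.15 = 300.15 K
P_n = kTB = 1.38×10⁻²³ × 300.15 × 1.91×10⁸ = 7.91×10⁻¹³ W
In dBm: 10 log₁₀(7.91×10⁻¹³ / 10⁻³) = −91.0 dBm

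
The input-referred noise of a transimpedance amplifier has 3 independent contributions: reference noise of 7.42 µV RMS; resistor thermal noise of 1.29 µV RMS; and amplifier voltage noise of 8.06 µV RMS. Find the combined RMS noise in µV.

Uncorrelated sources add in power (mean-square): V_tot = √(ΣV_i²)
V_tot = √[(7.42×10⁻⁶)² + (1.29×10⁻⁶)² + (8.06×10⁻⁶)²] = 1.10×10⁻⁵ V = 11.0 µV

11.0 µV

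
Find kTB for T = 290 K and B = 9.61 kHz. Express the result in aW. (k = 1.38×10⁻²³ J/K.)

38.5 aW

P_n = kTB = 1.38×10⁻²³ × 290 × 9.61×10³ = 3.85×10⁻¹⁷ W = 38.5 aW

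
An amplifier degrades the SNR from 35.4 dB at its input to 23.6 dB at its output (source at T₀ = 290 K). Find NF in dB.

NF (dB) = SNR_in(dB) − SNR_out(dB) when the source is at T₀
NF = 35.4 − 23.6 = 11.8 dB

11.8 dB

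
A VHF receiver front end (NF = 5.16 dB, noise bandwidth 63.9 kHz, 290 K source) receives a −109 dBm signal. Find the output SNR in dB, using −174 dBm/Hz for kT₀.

11.8 dB

Noise floor: N = −174 + 10 log₁₀(B) + NF
10 log₁₀(6.39×10⁴) = 48.06 dB
N = −174 + 48.06 + 5.16 = −120.78 dBm
SNR = P_sig − N = −109 − (−120.78) = 11.78 dB → 11.8 dB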